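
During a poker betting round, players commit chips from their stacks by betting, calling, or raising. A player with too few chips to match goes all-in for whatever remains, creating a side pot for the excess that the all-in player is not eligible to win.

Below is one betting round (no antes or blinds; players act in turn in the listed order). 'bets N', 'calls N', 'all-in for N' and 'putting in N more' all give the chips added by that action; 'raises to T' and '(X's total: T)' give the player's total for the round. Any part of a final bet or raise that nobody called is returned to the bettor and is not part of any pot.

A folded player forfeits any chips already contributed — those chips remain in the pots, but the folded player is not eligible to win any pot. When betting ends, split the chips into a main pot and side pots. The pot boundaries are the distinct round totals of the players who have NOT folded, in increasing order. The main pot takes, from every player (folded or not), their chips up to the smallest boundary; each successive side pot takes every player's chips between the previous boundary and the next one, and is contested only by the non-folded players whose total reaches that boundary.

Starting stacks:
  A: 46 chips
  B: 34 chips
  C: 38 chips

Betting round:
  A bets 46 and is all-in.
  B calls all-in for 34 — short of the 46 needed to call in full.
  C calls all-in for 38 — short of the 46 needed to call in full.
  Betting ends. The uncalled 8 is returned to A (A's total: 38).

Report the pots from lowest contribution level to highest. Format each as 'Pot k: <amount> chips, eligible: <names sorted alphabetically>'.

Contributions (after 8 returned to A): A=38, B=34, C=38
Pot levels (distinct totals of non-folded players): 34, 38
Layer 1-34: 34 each from A, B, C = 34*3 = 102 chips; eligible A, B, C
Layer 35-38: 4 each from A, C = 4*2 = 8 chips; eligible A, C

Pot 1: 102 chips, eligible: A, B, C
Pot 2: 8 chips, eligible: A, C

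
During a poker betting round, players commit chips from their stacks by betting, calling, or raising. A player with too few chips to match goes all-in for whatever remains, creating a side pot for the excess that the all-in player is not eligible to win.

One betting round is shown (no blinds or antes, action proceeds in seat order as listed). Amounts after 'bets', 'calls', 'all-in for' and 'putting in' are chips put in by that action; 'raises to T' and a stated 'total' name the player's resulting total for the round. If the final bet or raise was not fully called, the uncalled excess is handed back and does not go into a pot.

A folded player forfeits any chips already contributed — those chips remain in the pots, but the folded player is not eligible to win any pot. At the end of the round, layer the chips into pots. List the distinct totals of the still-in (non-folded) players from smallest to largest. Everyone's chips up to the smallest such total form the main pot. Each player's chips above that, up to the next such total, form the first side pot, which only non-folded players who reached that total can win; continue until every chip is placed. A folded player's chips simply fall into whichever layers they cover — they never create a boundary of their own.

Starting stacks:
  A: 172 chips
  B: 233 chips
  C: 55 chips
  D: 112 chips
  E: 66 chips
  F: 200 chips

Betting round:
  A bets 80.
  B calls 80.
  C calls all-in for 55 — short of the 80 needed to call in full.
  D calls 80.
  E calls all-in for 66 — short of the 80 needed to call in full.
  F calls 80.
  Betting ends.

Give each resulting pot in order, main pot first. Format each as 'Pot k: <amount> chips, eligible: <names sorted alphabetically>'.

Pot 1: 330 chips, eligible: A, B, C, D, E, F
Pot 2: 55 chips, eligible: A, B, D, E, F
Pot 3: 56 chips, eligible: A, B, D, F

Derivation:
Contributions: A=80, B=80, C=55, D=80, E=66, F=80
Pot levels (distinct totals of non-folded players): 55, 66, 80
Layer 1-55: 55 each from A, B, C, D, E, F = 55*6 = 330 chips; eligible A, B, C, D, E, F
Layer 56-66: 11 each from A, B, D, E, F = 11*5 = 55 chips; eligible A, B, D, E, F
Layer 67-80: 14 each from A, B, D, F = 14*4 = 56 chips; eligible A, B, D, F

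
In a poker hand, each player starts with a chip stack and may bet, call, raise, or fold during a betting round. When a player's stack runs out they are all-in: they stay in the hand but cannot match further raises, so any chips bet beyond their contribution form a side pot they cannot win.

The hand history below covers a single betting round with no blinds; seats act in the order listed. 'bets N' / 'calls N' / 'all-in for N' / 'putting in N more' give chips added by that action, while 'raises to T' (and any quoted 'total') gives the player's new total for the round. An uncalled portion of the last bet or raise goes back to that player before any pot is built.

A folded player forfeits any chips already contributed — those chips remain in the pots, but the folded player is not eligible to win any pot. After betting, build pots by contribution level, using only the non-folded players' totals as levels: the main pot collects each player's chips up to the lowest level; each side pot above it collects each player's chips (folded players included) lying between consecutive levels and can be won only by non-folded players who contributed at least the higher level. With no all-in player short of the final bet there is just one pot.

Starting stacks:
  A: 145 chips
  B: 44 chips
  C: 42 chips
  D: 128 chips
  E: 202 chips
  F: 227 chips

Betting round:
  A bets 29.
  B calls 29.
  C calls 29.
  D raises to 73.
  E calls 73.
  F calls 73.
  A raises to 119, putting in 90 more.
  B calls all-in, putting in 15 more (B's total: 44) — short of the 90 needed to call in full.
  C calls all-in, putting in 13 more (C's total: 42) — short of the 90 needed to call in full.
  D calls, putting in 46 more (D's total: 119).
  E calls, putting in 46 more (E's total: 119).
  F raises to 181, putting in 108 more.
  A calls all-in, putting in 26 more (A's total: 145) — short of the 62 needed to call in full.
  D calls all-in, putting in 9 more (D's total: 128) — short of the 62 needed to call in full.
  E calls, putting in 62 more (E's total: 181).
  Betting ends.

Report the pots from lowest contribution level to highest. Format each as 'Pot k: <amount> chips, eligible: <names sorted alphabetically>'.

Pot 1: 252 chips, eligible: A, B, C, D, E, F
Pot 2: 10 chips, eligible: A, B, D, E, F
Pot 3: 336 chips, eligible: A, D, E, F
Pot 4: 51 chips, eligible: A, E, F
Pot 5: 72 chips, eligible: E, F

Derivation:
Contributions: A=145, B=44, C=42, D=128, E=181, F=181
Pot levels (distinct totals of non-folded players): 42, 44, 128, 145, 181
Layer 1-42: 42 each from A, B, C, D, E, F = 42*6 = 252 chips; eligible A, B, C, D, E, F
Layer 43-44: 2 each from A, B, D, E, F = 2*5 = 10 chips; eligible A, B, D, E, F
Layer 45-128: 84 each from A, D, E, F = 84*4 = 336 chips; eligible A, D, E, F
Layer 129-145: 17 each from A, E, F = 17*3 = 51 chips; eligible A, E, F
Layer 146-181: 36 each from E, F = 36*2 = 72 chips; eligible E, F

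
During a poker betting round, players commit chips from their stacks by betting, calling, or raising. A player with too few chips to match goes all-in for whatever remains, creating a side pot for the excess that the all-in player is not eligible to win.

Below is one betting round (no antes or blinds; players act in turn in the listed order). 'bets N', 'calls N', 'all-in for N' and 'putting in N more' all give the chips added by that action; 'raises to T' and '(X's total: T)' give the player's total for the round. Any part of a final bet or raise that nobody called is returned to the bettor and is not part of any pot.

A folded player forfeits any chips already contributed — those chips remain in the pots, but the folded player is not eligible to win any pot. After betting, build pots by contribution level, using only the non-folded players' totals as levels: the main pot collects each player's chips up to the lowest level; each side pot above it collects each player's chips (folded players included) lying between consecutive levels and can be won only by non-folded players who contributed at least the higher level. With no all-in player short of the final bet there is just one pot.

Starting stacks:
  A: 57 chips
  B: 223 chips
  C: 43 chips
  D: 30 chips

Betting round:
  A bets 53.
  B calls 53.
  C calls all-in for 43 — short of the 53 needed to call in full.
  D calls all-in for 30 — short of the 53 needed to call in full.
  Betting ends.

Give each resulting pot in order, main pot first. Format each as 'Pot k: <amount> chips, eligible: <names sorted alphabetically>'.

Contributions: A=53, B=53, C=43, D=30
Pot levels (distinct totals of non-folded players): 30, 43, 53
Layer 1-30: 30 each from A, B, C, D = 30*4 = 120 chips; eligible A, B, C, D
Layer 31-43: 13 each from A, B, C = 13*3 = 39 chips; eligible A, B, C
Layer 44-53: 10 each from A, B = 10*2 = 20 chips; eligible A, B

Pot 1: 120 chips, eligible: A, B, C, D
Pot 2: 39 chips, eligible: A, B, C
Pot 3: 20 chips, eligible: A, B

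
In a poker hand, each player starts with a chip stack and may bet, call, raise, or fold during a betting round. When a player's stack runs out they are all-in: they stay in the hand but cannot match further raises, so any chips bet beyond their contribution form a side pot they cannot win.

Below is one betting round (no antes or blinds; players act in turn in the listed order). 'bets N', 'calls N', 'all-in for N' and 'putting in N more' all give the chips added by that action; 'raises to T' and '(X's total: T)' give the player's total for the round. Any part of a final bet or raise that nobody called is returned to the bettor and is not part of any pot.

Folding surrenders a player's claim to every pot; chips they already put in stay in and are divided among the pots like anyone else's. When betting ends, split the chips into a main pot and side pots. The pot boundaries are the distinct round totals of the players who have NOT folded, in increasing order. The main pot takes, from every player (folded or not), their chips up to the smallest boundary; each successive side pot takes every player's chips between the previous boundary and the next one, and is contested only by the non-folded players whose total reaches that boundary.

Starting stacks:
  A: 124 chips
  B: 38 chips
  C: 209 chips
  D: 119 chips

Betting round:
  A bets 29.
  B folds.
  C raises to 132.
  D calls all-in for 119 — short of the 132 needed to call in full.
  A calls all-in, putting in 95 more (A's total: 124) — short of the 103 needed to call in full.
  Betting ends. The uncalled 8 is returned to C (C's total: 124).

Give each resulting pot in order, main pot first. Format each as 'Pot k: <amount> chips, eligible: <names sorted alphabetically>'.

Pot 1: 357 chips, eligible: A, C, D
Pot 2: 10 chips, eligible: A, C

Derivation:
Contributions (after 8 returned to C): A=124, C=124, D=119
Folded: B
Pot levels (distinct totals of non-folded players): 119, 124
Layer 1-119: 119 each from A, C, D = 119*3 = 357 chips; eligible A, C, D
Layer 120-124: 5 each from A, C = 5*2 = 10 chips; eligible A, C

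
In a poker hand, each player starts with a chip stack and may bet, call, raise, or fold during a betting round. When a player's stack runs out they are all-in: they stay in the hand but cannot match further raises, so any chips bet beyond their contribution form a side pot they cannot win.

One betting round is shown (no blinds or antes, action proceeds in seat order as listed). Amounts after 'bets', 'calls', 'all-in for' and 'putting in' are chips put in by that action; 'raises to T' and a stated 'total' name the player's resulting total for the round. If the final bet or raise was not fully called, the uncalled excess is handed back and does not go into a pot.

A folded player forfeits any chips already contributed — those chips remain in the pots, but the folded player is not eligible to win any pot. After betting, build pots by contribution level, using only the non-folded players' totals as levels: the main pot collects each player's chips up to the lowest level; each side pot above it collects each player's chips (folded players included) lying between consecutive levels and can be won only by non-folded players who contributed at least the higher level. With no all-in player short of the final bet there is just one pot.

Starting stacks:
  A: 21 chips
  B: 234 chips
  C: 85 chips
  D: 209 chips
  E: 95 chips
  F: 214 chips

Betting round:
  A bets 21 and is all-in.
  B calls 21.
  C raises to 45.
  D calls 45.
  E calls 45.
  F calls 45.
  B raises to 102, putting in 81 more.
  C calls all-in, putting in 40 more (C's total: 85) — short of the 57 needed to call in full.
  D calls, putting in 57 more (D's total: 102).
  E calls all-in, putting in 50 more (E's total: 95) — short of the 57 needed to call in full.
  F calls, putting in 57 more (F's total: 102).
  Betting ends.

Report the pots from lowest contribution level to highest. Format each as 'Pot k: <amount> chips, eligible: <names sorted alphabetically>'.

Contributions: A=21, B=102, C=85, D=102, E=95, F=102
Pot levels (distinct totals of non-folded players): 21, 85, 95, 102
Layer 1-21: 21 each from A, B, C, D, E, F = 21*6 = 126 chips; eligible A, B, C, D, E, F
Layer 22-85: 64 each from B, C, D, E, F = 64*5 = 320 chips; eligible B, C, D, E, F
Layer 86-95: 10 each from B, D, E, F = 10*4 = 40 chips; eligible B, D, E, F
Layer 96-102: 7 each from B, D, F = 7*3 = 21 chips; eligible B, D, F

Pot 1: 126 chips, eligible: A, B, C, D, E, F
Pot 2: 320 chips, eligible: B, C, D, E, F
Pot 3: 40 chips, eligible: B, D, E, F
Pot 4: 21 chips, eligible: B, D, F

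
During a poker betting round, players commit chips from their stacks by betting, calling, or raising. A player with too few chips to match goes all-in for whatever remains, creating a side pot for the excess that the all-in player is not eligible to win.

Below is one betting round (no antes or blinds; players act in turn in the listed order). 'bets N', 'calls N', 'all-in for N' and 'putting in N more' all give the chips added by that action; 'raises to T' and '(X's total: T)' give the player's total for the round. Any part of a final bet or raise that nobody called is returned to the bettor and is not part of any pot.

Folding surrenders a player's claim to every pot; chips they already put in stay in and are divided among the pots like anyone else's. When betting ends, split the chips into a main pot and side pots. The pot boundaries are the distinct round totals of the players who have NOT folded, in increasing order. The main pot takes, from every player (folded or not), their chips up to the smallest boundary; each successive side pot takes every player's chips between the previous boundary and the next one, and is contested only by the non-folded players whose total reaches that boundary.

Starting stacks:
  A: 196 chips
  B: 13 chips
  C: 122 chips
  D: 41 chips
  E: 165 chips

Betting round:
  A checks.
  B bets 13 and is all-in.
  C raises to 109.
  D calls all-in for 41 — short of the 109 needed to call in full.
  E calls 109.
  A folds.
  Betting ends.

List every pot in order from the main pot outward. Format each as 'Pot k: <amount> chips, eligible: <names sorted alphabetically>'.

Contributions: B=13, C=109, D=41, E=109
Folded: A
Pot levels (distinct totals of non-folded players): 13, 41, 109
Layer 1-13: 13 each from B, C, D, E = 13*4 = 52 chips; eligible B, C, D, E
Layer 14-41: 28 each from C, D, E = 28*3 = 84 chips; eligible C, D, E
Layer 42-109: 68 each from C, E = 68*2 = 136 chips; eligible C, E

Pot 1: 52 chips, eligible: B, C, D, E
Pot 2: 84 chips, eligible: C, D, E
Pot 3: 136 chips, eligible: C, E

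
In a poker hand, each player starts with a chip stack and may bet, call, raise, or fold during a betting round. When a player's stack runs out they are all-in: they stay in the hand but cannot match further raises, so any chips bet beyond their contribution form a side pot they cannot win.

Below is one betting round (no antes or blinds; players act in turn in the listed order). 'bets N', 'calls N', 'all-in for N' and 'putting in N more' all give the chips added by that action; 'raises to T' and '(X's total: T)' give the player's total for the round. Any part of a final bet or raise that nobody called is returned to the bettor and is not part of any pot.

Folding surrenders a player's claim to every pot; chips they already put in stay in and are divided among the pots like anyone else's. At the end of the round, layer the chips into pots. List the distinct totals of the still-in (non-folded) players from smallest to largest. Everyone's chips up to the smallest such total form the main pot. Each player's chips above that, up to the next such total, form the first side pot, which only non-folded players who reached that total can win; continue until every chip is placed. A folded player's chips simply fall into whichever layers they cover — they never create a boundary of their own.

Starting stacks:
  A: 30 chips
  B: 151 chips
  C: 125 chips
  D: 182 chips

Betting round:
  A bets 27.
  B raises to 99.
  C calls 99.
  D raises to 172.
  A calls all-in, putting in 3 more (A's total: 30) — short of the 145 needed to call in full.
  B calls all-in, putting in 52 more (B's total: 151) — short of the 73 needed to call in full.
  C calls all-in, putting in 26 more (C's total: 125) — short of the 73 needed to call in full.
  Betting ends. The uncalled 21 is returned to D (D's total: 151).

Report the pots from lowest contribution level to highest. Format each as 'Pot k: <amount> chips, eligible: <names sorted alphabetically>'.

Contributions (after 21 returned to D): A=30, B=151, C=125, D=151
Pot levels (distinct totals of non-folded players): 30, 125, 151
Layer 1-30: 30 each from A, B, C, D = 30*4 = 120 chips; eligible A, B, C, D
Layer 31-125: 95 each from B, C, D = 95*3 = 285 chips; eligible B, C, D
Layer 126-151: 26 each from B, D = 26*2 = 52 chips; eligible B, D

Pot 1: 120 chips, eligible: A, B, C, D
Pot 2: 285 chips, eligible: B, C, D
Pot 3: 52 chips, eligible: B, D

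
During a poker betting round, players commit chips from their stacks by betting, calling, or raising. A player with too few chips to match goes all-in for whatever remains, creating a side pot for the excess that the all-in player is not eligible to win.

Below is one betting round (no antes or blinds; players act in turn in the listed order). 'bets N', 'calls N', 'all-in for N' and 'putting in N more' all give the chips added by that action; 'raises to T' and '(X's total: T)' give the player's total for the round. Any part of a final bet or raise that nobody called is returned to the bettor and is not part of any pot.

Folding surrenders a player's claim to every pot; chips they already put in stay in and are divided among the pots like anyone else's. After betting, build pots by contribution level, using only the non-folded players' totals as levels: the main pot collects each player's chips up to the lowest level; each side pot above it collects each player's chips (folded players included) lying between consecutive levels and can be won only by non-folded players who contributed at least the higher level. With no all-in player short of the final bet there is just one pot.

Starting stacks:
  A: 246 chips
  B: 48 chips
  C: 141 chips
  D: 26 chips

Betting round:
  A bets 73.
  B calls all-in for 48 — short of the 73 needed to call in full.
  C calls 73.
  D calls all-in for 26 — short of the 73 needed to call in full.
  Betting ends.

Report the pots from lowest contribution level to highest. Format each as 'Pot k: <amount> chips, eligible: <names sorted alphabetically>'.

Contributions: A=73, B=48, C=73, D=26
Pot levels (distinct totals of non-folded players): 26, 48, 73
Layer 1-26: 26 each from A, B, C, D = 26*4 = 104 chips; eligible A, B, C, D
Layer 27-48: 22 each from A, B, C = 22*3 = 66 chips; eligible A, B, C
Layer 49-73: 25 each from A, C = 25*2 = 50 chips; eligible A, C

Pot 1: 104 chips, eligible: A, B, C, D
Pot 2: 66 chips, eligible: A, B, C
Pot 3: 50 chips, eligible: A, C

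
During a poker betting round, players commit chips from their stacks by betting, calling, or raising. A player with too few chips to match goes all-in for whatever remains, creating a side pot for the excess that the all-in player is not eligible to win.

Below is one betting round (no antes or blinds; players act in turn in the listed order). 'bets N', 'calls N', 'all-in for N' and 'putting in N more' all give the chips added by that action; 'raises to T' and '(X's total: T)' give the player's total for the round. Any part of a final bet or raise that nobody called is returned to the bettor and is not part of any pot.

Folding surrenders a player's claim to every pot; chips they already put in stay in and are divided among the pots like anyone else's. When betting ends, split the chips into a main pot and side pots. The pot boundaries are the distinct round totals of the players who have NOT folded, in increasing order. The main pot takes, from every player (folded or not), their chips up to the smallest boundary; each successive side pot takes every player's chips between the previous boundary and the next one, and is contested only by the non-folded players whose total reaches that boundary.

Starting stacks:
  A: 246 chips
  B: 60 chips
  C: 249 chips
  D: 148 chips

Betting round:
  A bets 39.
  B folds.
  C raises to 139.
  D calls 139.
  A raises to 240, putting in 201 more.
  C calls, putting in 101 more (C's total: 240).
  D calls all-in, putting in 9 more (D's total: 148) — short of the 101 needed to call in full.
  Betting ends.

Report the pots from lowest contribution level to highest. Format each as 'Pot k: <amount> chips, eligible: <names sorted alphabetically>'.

Contributions: A=240, C=240, D=148
Folded: B
Pot levels (distinct totals of non-folded players): 148, 240
Layer 1-148: 148 each from A, C, D = 148*3 = 444 chips; eligible A, C, D
Layer 149-240: 92 each from A, C = 92*2 = 184 chips; eligible A, C

Pot 1: 444 chips, eligible: A, C, D
Pot 2: 184 chips, eligible: A, C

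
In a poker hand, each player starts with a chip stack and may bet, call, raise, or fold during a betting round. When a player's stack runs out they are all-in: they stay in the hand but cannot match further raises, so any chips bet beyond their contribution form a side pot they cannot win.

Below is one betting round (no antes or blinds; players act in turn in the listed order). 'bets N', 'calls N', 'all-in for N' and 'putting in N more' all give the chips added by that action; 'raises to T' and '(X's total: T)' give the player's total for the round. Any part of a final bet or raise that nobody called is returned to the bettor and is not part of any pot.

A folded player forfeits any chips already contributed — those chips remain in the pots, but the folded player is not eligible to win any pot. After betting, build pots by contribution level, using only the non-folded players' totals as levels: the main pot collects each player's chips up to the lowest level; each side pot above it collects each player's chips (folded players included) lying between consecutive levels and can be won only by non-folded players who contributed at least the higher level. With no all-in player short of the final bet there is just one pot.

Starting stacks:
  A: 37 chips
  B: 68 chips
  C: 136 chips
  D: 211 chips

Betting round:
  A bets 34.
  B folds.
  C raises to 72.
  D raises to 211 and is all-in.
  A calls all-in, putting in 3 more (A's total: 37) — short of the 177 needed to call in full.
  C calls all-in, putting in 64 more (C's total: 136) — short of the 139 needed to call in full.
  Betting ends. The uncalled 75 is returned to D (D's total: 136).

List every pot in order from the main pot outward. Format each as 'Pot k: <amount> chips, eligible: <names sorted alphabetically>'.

Contributions (after 75 returned to D): A=37, C=136, D=136
Folded: B
Pot levels (distinct totals of non-folded players): 37, 136
Layer 1-37: 37 each from A, C, D = 37*3 = 111 chips; eligible A, C, D
Layer 38-136: 99 each from C, D = 99*2 = 198 chips; eligible C, D

Pot 1: 111 chips, eligible: A, C, D
Pot 2: 198 chips, eligible: C, D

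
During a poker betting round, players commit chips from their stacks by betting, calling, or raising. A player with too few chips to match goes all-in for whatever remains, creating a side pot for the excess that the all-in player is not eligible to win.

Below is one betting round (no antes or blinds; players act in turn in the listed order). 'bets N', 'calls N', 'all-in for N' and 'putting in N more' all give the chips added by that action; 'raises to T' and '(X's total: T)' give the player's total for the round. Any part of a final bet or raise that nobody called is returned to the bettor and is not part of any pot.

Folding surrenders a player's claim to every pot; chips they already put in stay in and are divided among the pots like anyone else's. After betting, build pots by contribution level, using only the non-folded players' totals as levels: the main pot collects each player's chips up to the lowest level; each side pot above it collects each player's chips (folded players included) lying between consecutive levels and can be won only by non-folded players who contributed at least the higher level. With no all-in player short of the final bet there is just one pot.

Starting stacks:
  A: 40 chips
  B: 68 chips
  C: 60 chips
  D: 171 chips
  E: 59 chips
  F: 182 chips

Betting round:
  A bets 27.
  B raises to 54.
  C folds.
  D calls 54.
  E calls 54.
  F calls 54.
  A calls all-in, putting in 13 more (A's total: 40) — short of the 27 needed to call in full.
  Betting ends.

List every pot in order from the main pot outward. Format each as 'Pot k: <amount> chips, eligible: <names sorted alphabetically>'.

Pot 1: 200 chips, eligible: A, B, D, E, F
Pot 2: 56 chips, eligible: B, D, E, F

Derivation:
Contributions: A=40, B=54, D=54, E=54, F=54
Folded: C
Pot levels (distinct totals of non-folded players): 40, 54
Layer 1-40: 40 each from A, B, D, E, F = 40*5 = 200 chips; eligible A, B, D, E, F
Layer 41-54: 14 each from B, D, E, F = 14*4 = 56 chips; eligible B, D, E, F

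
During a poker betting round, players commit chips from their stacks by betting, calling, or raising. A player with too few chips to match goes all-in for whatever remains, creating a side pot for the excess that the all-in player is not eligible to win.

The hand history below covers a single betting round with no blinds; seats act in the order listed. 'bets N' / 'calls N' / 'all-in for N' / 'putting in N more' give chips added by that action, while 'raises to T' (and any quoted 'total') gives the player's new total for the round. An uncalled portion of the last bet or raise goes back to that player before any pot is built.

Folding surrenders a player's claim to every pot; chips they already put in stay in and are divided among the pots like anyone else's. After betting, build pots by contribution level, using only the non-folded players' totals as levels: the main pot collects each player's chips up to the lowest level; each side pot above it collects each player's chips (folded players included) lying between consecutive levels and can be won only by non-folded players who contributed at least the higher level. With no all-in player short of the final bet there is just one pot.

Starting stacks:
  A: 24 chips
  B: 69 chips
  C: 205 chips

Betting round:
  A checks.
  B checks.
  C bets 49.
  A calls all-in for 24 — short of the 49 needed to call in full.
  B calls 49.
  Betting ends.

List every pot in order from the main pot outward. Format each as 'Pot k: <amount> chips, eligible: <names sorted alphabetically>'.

Contributions: A=24, B=49, C=49
Pot levels (distinct totals of non-folded players): 24, 49
Layer 1-24: 24 each from A, B, C = 24*3 = 72 chips; eligible A, B, C
Layer 25-49: 25 each from B, C = 25*2 = 50 chips; eligible B, C

Pot 1: 72 chips, eligible: A, B, C
Pot 2: 50 chips, eligible: B, C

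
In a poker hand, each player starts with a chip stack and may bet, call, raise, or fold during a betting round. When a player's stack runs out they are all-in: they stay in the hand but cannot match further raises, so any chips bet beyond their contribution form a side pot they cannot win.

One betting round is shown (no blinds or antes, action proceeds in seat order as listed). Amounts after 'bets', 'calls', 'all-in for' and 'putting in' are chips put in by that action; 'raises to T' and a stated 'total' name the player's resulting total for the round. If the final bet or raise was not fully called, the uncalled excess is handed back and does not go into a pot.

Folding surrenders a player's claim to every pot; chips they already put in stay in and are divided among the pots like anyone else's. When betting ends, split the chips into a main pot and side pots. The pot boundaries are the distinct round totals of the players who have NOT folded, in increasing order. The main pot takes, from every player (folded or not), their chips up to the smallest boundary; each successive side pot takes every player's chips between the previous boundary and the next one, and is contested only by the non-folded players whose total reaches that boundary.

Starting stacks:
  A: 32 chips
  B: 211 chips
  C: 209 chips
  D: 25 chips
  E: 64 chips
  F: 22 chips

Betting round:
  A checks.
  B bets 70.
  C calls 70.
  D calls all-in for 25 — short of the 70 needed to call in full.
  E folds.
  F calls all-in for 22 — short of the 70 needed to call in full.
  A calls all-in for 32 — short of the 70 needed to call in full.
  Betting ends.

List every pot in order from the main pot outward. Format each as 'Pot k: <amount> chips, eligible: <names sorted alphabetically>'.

Contributions: A=32, B=70, C=70, D=25, F=22
Folded: E
Pot levels (distinct totals of non-folded players): 22, 25, 32, 70
Layer 1-22: 22 each from A, B, C, D, F = 22*5 = 110 chips; eligible A, B, C, D, F
Layer 23-25: 3 each from A, B, C, D = 3*4 = 12 chips; eligible A, B, C, D
Layer 26-32: 7 each from A, B, C = 7*3 = 21 chips; eligible A, B, C
Layer 33-70: 38 each from B, C = 38*2 = 76 chips; eligible B, C

Pot 1: 110 chips, eligible: A, B, C, D, F
Pot 2: 12 chips, eligible: A, B, C, D
Pot 3: 21 chips, eligible: A, B, C
Pot 4: 76 chips, eligible: B, C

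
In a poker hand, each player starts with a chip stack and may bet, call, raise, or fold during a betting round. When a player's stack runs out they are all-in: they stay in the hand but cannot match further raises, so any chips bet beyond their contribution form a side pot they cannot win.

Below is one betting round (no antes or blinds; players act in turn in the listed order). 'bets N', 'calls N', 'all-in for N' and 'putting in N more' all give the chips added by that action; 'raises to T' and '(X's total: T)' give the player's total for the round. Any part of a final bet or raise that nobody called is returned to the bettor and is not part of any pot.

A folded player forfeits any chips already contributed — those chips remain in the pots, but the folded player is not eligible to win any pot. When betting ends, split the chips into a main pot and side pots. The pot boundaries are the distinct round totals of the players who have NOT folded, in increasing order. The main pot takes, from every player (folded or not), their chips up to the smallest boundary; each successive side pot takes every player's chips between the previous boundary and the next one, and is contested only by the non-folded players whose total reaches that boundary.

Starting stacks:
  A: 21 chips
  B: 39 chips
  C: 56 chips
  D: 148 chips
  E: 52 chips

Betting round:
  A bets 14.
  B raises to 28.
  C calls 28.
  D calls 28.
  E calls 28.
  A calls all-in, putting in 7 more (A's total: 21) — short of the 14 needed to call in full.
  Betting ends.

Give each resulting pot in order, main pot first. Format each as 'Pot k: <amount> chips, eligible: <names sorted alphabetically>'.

Pot 1: 105 chips, eligible: A, B, C, D, E
Pot 2: 28 chips, eligible: B, C, D, E

Derivation:
Contributions: A=21, B=28, C=28, D=28, E=28
Pot levels (distinct totals of non-folded players): 21, 28
Layer 1-21: 21 each from A, B, C, D, E = 21*5 = 105 chips; eligible A, B, C, D, E
Layer 22-28: 7 each from B, C, D, E = 7*4 = 28 chips; eligible B, C, D, E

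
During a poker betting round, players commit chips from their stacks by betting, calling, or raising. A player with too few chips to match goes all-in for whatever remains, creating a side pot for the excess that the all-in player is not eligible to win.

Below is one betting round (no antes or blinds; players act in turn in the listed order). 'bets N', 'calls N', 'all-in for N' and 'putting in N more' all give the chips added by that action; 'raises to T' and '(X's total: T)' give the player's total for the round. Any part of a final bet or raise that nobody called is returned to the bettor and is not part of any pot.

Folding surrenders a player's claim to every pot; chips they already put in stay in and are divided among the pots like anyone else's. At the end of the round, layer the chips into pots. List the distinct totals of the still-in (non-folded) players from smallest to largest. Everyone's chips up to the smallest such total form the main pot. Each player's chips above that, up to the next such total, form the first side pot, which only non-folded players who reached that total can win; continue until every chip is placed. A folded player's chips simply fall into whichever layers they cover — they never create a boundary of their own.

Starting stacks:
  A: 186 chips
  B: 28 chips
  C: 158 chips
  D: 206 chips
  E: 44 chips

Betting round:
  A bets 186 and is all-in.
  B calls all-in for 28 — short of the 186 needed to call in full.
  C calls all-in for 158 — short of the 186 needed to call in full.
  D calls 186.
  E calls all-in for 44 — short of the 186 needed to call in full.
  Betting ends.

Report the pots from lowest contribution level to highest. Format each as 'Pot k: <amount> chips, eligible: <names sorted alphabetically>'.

Pot 1: 140 chips, eligible: A, B, C, D, E
Pot 2: 64 chips, eligible: A, C, D, E
Pot 3: 342 chips, eligible: A, C, D
Pot 4: 56 chips, eligible: A, D

Derivation:
Contributions: A=186, B=28, C=158, D=186, E=44
Pot levels (distinct totals of non-folded players): 28, 44, 158, 186
Layer 1-28: 28 each from A, B, C, D, E = 28*5 = 140 chips; eligible A, B, C, D, E
Layer 29-44: 16 each from A, C, D, E = 16*4 = 64 chips; eligible A, C, D, E
Layer 45-158: 114 each from A, C, D = 114*3 = 342 chips; eligible A, C, D
Layer 159-186: 28 each from A, D = 28*2 = 56 chips; eligible A, D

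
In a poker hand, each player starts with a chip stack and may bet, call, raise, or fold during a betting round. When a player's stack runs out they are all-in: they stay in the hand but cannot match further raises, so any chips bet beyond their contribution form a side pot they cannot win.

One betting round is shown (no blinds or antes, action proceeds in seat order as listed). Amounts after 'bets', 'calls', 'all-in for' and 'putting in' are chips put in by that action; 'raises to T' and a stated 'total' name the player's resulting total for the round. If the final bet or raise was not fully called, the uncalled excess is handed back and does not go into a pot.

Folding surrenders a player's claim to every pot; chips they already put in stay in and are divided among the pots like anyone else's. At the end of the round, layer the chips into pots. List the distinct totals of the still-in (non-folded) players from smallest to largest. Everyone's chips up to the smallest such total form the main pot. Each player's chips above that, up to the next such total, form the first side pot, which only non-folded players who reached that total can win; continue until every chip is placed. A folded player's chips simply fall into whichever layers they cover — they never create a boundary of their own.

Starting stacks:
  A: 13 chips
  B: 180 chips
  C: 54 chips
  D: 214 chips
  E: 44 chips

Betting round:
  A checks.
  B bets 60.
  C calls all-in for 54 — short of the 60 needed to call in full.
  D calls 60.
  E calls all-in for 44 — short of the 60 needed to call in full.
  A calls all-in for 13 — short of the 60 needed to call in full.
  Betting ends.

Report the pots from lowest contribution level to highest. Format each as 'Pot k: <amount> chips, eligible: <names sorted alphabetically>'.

Pot 1: 65 chips, eligible: A, B, C, D, E
Pot 2: 124 chips, eligible: B, C, D, E
Pot 3: 30 chips, eligible: B, C, D
Pot 4: 12 chips, eligible: B, D

Derivation:
Contributions: A=13, B=60, C=54, D=60, E=44
Pot levels (distinct totals of non-folded players): 13, 44, 54, 60
Layer 1-13: 13 each from A, B, C, D, E = 13*5 = 65 chips; eligible A, B, C, D, E
Layer 14-44: 31 each from B, C, D, E = 31*4 = 124 chips; eligible B, C, D, E
Layer 45-54: 10 each from B, C, D = 10*3 = 30 chips; eligible B, C, D
Layer 55-60: 6 each from B, D = 6*2 = 12 chips; eligible B, D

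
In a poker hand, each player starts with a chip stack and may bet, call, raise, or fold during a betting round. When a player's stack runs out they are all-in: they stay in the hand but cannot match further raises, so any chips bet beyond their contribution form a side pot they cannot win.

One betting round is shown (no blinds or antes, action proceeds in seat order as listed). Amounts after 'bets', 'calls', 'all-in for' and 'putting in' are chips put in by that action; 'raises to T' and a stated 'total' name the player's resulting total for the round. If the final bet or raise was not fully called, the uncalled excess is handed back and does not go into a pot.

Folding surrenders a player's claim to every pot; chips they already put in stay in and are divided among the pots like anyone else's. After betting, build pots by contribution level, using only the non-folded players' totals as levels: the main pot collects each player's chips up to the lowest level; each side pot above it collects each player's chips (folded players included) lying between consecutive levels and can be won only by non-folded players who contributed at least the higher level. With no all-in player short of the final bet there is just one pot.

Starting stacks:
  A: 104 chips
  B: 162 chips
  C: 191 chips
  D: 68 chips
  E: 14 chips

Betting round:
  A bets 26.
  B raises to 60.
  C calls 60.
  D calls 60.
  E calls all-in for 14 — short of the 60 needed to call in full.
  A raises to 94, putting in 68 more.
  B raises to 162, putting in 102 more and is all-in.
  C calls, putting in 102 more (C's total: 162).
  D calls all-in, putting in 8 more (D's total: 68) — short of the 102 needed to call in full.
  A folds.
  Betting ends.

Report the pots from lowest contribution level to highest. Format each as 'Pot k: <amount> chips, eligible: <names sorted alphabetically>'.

Contributions: A=94, B=162, C=162, D=68, E=14
Folded: A
Pot levels (distinct totals of non-folded players): 14, 68, 162
Layer 1-14: 14 each from A, B, C, D, E = 14*5 = 70 chips; eligible B, C, D, E
Layer 15-68: 54 each from A, B, C, D = 54*4 = 216 chips; eligible B, C, D
Layer 69-162: A 26 + B 94 + C 94 = 214 chips; eligible B, C

Pot 1: 70 chips, eligible: B, C, D, E
Pot 2: 216 chips, eligible: B, C, D
Pot 3: 214 chips, eligible: B, C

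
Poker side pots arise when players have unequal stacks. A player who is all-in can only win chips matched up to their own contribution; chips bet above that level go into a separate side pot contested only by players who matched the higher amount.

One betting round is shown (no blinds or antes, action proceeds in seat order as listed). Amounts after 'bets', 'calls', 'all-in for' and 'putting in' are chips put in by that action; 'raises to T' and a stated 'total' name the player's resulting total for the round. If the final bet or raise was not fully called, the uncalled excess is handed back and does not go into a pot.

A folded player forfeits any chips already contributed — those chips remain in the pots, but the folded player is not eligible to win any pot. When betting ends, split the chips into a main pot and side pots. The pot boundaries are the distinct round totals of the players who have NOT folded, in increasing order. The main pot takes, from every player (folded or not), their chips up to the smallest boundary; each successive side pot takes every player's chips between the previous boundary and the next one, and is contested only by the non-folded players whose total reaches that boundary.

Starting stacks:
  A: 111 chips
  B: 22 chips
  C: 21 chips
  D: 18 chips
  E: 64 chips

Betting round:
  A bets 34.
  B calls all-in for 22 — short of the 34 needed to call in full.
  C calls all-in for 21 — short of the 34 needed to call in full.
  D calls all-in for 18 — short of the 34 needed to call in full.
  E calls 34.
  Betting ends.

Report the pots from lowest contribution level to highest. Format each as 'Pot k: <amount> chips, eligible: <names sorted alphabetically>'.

Pot 1: 90 chips, eligible: A, B, C, D, E
Pot 2: 12 chips, eligible: A, B, C, E
Pot 3: 3 chips, eligible: A, B, E
Pot 4: 24 chips, eligible: A, E

Derivation:
Contributions: A=34, B=22, C=21, D=18, E=34
Pot levels (distinct totals of non-folded players): 18, 21, 22, 34
Layer 1-18: 18 each from A, B, C, D, E = 18*5 = 90 chips; eligible A, B, C, D, E
Layer 19-21: 3 each from A, B, C, E = 3*4 = 12 chips; eligible A, B, C, E
Layer 22-22: 1 each from A, B, E = 1*3 = 3 chips; eligible A, B, E
Layer 23-34: 12 each from A, E = 12*2 = 24 chips; eligible A, E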